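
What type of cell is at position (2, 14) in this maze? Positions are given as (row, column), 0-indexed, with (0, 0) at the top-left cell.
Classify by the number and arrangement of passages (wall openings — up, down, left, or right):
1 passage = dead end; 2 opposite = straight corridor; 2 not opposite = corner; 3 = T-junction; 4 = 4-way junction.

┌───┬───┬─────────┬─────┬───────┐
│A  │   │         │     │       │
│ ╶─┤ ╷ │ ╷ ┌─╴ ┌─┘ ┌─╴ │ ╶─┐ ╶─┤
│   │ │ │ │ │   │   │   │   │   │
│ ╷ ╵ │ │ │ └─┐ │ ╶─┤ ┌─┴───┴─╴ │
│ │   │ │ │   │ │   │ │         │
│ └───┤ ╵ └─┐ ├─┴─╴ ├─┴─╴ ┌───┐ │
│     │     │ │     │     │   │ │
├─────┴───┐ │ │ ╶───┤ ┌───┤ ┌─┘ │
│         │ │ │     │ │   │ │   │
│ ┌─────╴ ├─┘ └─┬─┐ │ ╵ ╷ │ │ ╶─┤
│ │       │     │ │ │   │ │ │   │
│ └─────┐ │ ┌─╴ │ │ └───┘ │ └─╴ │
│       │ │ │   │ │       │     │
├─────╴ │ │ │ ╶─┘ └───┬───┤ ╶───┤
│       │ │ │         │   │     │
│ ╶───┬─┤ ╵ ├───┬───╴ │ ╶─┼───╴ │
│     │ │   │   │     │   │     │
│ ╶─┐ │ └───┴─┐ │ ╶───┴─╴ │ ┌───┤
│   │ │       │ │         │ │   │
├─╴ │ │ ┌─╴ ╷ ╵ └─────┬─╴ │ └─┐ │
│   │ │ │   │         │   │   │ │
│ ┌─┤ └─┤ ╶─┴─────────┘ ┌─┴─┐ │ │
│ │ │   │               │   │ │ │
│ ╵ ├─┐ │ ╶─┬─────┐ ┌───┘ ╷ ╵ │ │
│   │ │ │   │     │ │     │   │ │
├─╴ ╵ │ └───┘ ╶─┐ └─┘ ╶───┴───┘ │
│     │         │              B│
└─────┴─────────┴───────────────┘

Checking cell at (2, 14):
Number of passages: 2
Cell type: straight corridor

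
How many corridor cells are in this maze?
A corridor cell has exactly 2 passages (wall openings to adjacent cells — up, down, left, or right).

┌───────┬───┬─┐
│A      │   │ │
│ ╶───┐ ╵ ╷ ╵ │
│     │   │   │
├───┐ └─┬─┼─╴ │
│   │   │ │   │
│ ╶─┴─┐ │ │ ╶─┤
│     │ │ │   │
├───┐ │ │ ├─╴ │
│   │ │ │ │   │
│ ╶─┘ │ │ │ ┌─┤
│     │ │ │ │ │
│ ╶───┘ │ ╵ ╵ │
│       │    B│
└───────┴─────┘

Counting cells with exactly 2 passages:
Total corridor cells: 41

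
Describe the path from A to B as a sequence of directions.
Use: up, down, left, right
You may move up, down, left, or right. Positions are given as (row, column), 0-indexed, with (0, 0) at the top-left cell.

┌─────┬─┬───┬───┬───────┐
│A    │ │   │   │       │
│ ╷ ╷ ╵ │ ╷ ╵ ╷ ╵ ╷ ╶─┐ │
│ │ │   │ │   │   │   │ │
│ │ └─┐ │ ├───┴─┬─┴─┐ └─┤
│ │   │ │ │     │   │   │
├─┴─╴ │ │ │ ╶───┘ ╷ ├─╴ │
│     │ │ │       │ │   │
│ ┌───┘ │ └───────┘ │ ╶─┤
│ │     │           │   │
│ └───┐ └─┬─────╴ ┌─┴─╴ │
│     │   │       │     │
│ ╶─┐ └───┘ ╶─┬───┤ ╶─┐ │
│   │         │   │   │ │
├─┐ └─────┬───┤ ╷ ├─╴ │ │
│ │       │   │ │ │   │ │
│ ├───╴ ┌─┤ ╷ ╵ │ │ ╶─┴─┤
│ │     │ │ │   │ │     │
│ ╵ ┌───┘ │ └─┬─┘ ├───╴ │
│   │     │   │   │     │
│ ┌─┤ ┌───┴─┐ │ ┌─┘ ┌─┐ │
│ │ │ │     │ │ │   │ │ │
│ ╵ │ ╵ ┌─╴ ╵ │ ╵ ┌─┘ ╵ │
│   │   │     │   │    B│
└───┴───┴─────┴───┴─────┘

Finding the path and converting it to directions:
Path through cells: (0,0) → (0,1) → (1,1) → (2,1) → (2,2) → (3,2) → (3,1) → (3,0) → (4,0) → (5,0) → (5,1) → (5,2) → (6,2) → (6,3) → (6,4) → (6,5) → (5,5) → (5,6) → (5,7) → (5,8) → (4,8) → (4,7) → (4,6) → (4,5) → (4,4) → (3,4) → (2,4) → (1,4) → (0,4) → (0,5) → (1,5) → (1,6) → (0,6) → (0,7) → (1,7) → (1,8) → (0,8) → (0,9) → (1,9) → (1,10) → (2,10) → (2,11) → (3,11) → (3,10) → (4,10) → (4,11) → (5,11) → (5,10) → (5,9) → (6,9) → (6,10) → (7,10) → (7,9) → (8,9) → (8,10) → (8,11) → (9,11) → (10,11) → (11,11)
Directions: right, down, down, right, down, left, left, down, down, right, right, down, right, right, right, up, right, right, right, up, left, left, left, left, up, up, up, up, right, down, right, up, right, down, right, up, right, down, right, down, right, down, left, down, right, down, left, left, down, right, down, left, down, right, right, down, down, down

Solution:

┌─────┬─┬───┬───┬───────┐
│A ↓  │ │↱ ↓│↱ ↓│↱ ↓    │
│ ╷ ╷ ╵ │ ╷ ╵ ╷ ╵ ╷ ╶─┐ │
│ │↓│   │↑│↳ ↑│↳ ↑│↳ ↓│ │
│ │ └─┐ │ ├───┴─┬─┴─┐ └─┤
│ │↳ ↓│ │↑│     │   │↳ ↓│
├─┴─╴ │ │ │ ╶───┘ ╷ ├─╴ │
│↓ ← ↲│ │↑│       │ │↓ ↲│
│ ┌───┘ │ └───────┘ │ ╶─┤
│↓│     │↑ ← ← ← ↰  │↳ ↓│
│ └───┐ └─┬─────╴ ┌─┴─╴ │
│↳ → ↓│   │↱ → → ↑│↓ ← ↲│
│ ╶─┐ └───┘ ╶─┬───┤ ╶─┐ │
│   │↳ → → ↑  │   │↳ ↓│ │
├─┐ └─────┬───┤ ╷ ├─╴ │ │
│ │       │   │ │ │↓ ↲│ │
│ ├───╴ ┌─┤ ╷ ╵ │ │ ╶─┴─┤
│ │     │ │ │   │ │↳ → ↓│
│ ╵ ┌───┘ │ └─┬─┘ ├───╴ │
│   │     │   │   │    ↓│
│ ┌─┤ ┌───┴─┐ │ ┌─┘ ┌─┐ │
│ │ │ │     │ │ │   │ │↓│
│ ╵ │ ╵ ┌─╴ ╵ │ ╵ ┌─┘ ╵ │
│   │   │     │   │    B│
└───┴───┴─────┴───┴─────┘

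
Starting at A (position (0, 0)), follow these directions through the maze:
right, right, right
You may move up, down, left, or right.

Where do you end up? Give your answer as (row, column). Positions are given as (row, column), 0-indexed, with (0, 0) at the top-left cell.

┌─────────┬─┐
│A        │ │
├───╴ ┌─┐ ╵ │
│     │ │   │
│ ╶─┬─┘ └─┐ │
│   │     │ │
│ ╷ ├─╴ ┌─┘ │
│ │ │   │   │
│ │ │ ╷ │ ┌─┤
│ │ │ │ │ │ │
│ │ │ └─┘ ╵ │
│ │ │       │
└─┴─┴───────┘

Following directions step by step:
Start: (0, 0)
  right: (0, 0) → (0, 1)
  right: (0, 1) → (0, 2)
  right: (0, 2) → (0, 3)
Final position: (0, 3)

Path taken:

┌─────────┬─┐
│A → → B  │ │
├───╴ ┌─┐ ╵ │
│     │ │   │
│ ╶─┬─┘ └─┐ │
│   │     │ │
│ ╷ ├─╴ ┌─┘ │
│ │ │   │   │
│ │ │ ╷ │ ┌─┤
│ │ │ │ │ │ │
│ │ │ └─┘ ╵ │
│ │ │       │
└─┴─┴───────┘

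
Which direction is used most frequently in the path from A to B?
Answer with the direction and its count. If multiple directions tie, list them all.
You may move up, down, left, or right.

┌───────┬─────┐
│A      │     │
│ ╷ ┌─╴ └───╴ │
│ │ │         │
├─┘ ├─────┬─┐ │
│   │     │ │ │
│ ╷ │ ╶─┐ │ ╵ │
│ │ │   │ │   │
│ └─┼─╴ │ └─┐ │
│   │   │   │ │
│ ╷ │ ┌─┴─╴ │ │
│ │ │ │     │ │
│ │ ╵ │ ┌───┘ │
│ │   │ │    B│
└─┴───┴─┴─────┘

Directions: right, right, right, down, right, right, right, down, down, down, down, down
Counts: {'right': 6, 'down': 6}
Most common: down and right (tied at 6 times each)

Solution:

┌───────┬─────┐
│A → → ↓│     │
│ ╷ ┌─╴ └───╴ │
│ │ │  ↳ → → ↓│
├─┘ ├─────┬─┐ │
│   │     │ │↓│
│ ╷ │ ╶─┐ │ ╵ │
│ │ │   │ │  ↓│
│ └─┼─╴ │ └─┐ │
│   │   │   │↓│
│ ╷ │ ┌─┴─╴ │ │
│ │ │ │     │↓│
│ │ ╵ │ ┌───┘ │
│ │   │ │    B│
└─┴───┴─┴─────┘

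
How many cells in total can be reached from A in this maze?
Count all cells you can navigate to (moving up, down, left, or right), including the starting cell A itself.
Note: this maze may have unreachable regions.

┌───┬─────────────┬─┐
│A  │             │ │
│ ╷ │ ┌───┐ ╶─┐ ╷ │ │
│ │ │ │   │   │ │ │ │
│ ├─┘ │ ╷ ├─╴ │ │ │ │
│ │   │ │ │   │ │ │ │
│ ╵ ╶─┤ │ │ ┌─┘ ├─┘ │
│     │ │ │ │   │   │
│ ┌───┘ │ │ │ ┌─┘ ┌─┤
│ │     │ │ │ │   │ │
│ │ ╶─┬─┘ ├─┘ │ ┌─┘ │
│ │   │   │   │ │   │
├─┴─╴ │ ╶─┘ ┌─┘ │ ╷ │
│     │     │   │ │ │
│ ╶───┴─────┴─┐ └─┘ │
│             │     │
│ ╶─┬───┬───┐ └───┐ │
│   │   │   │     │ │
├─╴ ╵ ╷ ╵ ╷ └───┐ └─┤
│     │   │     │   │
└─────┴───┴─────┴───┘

Using BFS/flood-fill to find all reachable cells from A:
Maze size: 10 × 10 = 100 total cells
19 cell(s) are walled off and cannot be reached from A.
Reachable cells: 81

Reachable region (· marks reachable cells):

┌───┬─────────────┬─┐
│A ·│· · · · · · ·│ │
│ ╷ │ ┌───┐ ╶─┐ ╷ │ │
│·│·│·│· ·│· ·│·│·│ │
│ ├─┘ │ ╷ ├─╴ │ │ │ │
│·│· ·│·│·│· ·│·│·│ │
│ ╵ ╶─┤ │ │ ┌─┘ ├─┘ │
│· · ·│·│·│·│· ·│   │
│ ┌───┘ │ │ │ ┌─┘ ┌─┤
│·│· · ·│·│·│·│   │ │
│ │ ╶─┬─┘ ├─┘ │ ┌─┘ │
│·│· ·│· ·│· ·│ │   │
├─┴─╴ │ ╶─┘ ┌─┘ │ ╷ │
│· · ·│· · ·│   │ │ │
│ ╶───┴─────┴─┐ └─┘ │
│· · · · · · ·│     │
│ ╶─┬───┬───┐ └───┐ │
│· ·│· ·│· ·│· · ·│ │
├─╴ ╵ ╷ ╵ ╷ └───┐ └─┤
│· · ·│· ·│· · ·│· ·│
└─────┴───┴─────┴───┘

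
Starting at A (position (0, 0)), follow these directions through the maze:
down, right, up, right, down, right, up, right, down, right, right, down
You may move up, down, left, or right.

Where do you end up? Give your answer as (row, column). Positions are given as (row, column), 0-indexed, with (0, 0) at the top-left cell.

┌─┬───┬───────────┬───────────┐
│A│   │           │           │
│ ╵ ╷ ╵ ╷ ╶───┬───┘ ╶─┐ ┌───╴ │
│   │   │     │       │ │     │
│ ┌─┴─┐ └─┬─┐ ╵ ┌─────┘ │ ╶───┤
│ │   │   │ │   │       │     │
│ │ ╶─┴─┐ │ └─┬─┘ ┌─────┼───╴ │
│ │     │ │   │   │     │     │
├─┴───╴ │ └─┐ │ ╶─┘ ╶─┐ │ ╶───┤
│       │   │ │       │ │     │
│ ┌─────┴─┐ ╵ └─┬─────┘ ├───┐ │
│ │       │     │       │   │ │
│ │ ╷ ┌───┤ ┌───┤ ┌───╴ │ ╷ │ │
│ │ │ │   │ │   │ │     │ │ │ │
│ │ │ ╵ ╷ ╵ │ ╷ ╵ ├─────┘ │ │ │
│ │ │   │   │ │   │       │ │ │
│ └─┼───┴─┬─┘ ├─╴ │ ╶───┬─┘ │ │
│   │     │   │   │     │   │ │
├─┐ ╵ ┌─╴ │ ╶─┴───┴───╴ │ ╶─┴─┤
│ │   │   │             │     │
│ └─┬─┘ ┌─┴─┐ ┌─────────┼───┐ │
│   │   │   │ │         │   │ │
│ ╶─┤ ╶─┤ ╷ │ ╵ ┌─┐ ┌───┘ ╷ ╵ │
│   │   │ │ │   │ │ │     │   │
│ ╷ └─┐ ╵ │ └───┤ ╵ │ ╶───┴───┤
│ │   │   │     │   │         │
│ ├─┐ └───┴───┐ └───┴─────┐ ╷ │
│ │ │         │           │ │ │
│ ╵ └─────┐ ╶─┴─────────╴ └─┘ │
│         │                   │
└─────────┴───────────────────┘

Following directions step by step:
Start: (0, 0)
  down: (0, 0) → (1, 0)
  right: (1, 0) → (1, 1)
  up: (1, 1) → (0, 1)
  right: (0, 1) → (0, 2)
  down: (0, 2) → (1, 2)
  right: (1, 2) → (1, 3)
  up: (1, 3) → (0, 3)
  right: (0, 3) → (0, 4)
  down: (0, 4) → (1, 4)
  right: (1, 4) → (1, 5)
  right: (1, 5) → (1, 6)
  down: (1, 6) → (2, 6)
Final position: (2, 6)

Path taken:

┌─┬───┬───────────┬───────────┐
│A│↱ ↓│↱ ↓        │           │
│ ╵ ╷ ╵ ╷ ╶───┬───┘ ╶─┐ ┌───╴ │
│↳ ↑│↳ ↑│↳ → ↓│       │ │     │
│ ┌─┴─┐ └─┬─┐ ╵ ┌─────┘ │ ╶───┤
│ │   │   │ │B  │       │     │
│ │ ╶─┴─┐ │ └─┬─┘ ┌─────┼───╴ │
│ │     │ │   │   │     │     │
├─┴───╴ │ └─┐ │ ╶─┘ ╶─┐ │ ╶───┤
│       │   │ │       │ │     │
│ ┌─────┴─┐ ╵ └─┬─────┘ ├───┐ │
│ │       │     │       │   │ │
│ │ ╷ ┌───┤ ┌───┤ ┌───╴ │ ╷ │ │
│ │ │ │   │ │   │ │     │ │ │ │
│ │ │ ╵ ╷ ╵ │ ╷ ╵ ├─────┘ │ │ │
│ │ │   │   │ │   │       │ │ │
│ └─┼───┴─┬─┘ ├─╴ │ ╶───┬─┘ │ │
│   │     │   │   │     │   │ │
├─┐ ╵ ┌─╴ │ ╶─┴───┴───╴ │ ╶─┴─┤
│ │   │   │             │     │
│ └─┬─┘ ┌─┴─┐ ┌─────────┼───┐ │
│   │   │   │ │         │   │ │
│ ╶─┤ ╶─┤ ╷ │ ╵ ┌─┐ ┌───┘ ╷ ╵ │
│   │   │ │ │   │ │ │     │   │
│ ╷ └─┐ ╵ │ └───┤ ╵ │ ╶───┴───┤
│ │   │   │     │   │         │
│ ├─┐ └───┴───┐ └───┴─────┐ ╷ │
│ │ │         │           │ │ │
│ ╵ └─────┐ ╶─┴─────────╴ └─┘ │
│         │                   │
└─────────┴───────────────────┘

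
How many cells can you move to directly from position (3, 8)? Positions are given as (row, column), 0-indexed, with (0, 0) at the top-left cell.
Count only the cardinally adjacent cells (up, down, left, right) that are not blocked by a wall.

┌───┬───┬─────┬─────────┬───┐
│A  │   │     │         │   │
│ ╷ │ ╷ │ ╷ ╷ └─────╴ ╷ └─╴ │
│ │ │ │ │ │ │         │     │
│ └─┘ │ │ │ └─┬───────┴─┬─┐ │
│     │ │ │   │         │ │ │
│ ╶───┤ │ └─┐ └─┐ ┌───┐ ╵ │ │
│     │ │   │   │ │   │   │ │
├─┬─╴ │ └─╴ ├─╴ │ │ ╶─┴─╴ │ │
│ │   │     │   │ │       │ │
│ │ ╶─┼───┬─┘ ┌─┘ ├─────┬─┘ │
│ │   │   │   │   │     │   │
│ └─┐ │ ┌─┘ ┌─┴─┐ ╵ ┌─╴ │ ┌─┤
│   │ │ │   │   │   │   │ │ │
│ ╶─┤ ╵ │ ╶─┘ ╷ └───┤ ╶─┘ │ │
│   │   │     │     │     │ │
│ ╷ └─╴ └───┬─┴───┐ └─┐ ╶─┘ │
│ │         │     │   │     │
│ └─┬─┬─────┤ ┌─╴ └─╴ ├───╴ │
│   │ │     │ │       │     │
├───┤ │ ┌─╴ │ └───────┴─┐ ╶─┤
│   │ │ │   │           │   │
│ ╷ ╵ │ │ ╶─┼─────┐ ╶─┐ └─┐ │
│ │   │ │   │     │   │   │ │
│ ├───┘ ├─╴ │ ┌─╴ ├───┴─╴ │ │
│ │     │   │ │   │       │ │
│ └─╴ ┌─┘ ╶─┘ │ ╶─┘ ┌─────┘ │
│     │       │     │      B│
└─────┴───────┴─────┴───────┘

Checking passable neighbors of (3, 8):
Neighbors: (2, 8), (4, 8)
Count: 2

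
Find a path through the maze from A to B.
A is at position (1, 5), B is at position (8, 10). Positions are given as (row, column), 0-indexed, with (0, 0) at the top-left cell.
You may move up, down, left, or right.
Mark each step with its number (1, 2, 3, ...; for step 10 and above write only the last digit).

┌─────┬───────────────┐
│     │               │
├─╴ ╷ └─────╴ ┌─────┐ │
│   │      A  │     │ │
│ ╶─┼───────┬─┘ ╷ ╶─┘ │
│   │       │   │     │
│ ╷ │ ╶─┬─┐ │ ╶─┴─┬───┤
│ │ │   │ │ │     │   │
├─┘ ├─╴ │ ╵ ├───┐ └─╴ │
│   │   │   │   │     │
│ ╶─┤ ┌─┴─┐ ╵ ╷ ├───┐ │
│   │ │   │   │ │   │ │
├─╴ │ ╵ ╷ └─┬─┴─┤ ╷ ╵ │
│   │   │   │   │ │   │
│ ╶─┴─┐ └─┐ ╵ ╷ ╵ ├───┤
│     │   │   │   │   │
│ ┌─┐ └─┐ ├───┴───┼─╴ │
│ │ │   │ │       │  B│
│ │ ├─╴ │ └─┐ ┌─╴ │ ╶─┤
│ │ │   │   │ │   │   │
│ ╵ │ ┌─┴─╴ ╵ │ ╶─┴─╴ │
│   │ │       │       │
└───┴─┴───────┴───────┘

Finding the shortest path from (1, 5) to (8, 10):
Path length: 58 steps
Directions: right → up → right → right → right → right → down → down → left → left → up → left → down → left → down → right → right → down → right → right → down → down → left → up → left → down → down → left → up → left → down → left → up → left → up → left → down → down → right → down → down → right → down → right → up → up → right → right → down → left → down → right → right → right → up → left → up → right

Solution:

┌─────┬───────────────┐
│     │      2 3 4 5 6│
├─╴ ╷ └─────╴ ┌─────┐ │
│   │      A 1│2 1  │7│
│ ╶─┼───────┬─┘ ╷ ╶─┘ │
│   │       │4 3│0 9 8│
│ ╷ │ ╶─┬─┐ │ ╶─┴─┬───┤
│ │ │   │ │ │5 6 7│   │
├─┘ ├─╴ │ ╵ ├───┐ └─╴ │
│   │   │   │   │8 9 0│
│ ╶─┤ ┌─┴─┐ ╵ ╷ ├───┐ │
│   │ │6 5│   │ │5 4│1│
├─╴ │ ╵ ╷ └─┬─┴─┤ ╷ ╵ │
│   │  7│4 3│0 9│6│3 2│
│ ╶─┴─┐ └─┐ ╵ ╷ ╵ ├───┤
│     │8 9│2 1│8 7│   │
│ ┌─┐ └─┐ ├───┴───┼─╴ │
│ │ │   │0│  6 7 8│7 B│
│ │ ├─╴ │ └─┐ ┌─╴ │ ╶─┤
│ │ │   │1 2│5│0 9│6 5│
│ ╵ │ ┌─┴─╴ ╵ │ ╶─┴─╴ │
│   │ │    3 4│1 2 3 4│
└───┴─┴───────┴───────┘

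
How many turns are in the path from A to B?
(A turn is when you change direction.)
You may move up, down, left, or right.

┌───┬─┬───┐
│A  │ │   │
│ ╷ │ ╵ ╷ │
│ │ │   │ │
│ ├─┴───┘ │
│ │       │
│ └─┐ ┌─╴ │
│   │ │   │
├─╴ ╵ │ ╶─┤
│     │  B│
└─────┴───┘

Directions: down, down, down, right, down, right, up, up, right, right, down, left, down, right
Number of turns: 9

Solution:

┌───┬─┬───┐
│A  │ │   │
│ ╷ │ ╵ ╷ │
│↓│ │   │ │
│ ├─┴───┘ │
│↓│  ↱ → ↓│
│ └─┐ ┌─╴ │
│↳ ↓│↑│↓ ↲│
├─╴ ╵ │ ╶─┤
│  ↳ ↑│↳ B│
└─────┴───┘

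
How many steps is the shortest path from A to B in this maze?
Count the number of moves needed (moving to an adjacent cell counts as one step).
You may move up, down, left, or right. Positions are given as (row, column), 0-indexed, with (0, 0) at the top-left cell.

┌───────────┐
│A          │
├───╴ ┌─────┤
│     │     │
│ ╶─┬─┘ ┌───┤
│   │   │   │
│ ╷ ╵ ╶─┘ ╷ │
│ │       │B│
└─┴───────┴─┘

Using BFS to find shortest path:
Start: (0, 0), End: (3, 5)
Path found:
(0,0) → (0,1) → (0,2) → (1,2) → (1,1) → (1,0) → (2,0) → (2,1) → (3,1) → (3,2) → (3,3) → (3,4) → (2,4) → (2,5) → (3,5)
Number of steps: 14

Solution:

┌───────────┐
│A → ↓      │
├───╴ ┌─────┤
│↓ ← ↲│     │
│ ╶─┬─┘ ┌───┤
│↳ ↓│   │↱ ↓│
│ ╷ ╵ ╶─┘ ╷ │
│ │↳ → → ↑│B│
└─┴───────┴─┘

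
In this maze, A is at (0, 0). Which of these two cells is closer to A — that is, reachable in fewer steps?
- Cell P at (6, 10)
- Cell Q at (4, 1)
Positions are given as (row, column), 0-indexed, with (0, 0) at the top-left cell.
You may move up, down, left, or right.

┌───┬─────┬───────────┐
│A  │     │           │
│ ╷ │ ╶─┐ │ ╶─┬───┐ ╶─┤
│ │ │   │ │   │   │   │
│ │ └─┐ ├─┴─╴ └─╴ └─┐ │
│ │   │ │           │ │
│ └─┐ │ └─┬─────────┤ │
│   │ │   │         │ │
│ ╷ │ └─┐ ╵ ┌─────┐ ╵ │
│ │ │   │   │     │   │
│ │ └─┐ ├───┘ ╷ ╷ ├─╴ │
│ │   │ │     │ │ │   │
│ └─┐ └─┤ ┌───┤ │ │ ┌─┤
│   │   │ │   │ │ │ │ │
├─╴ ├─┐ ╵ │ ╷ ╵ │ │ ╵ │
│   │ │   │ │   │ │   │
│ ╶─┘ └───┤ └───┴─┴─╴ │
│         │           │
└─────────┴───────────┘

Shortest path A → P at (6, 10): 32 steps
Shortest path A → Q at (4, 1): 5 steps

Q is closer (5 steps vs 32 steps).

Path to P:

┌───┬─────┬───────────┐
│A  │     │           │
│ ╷ │ ╶─┐ │ ╶─┬───┐ ╶─┤
│↓│ │   │ │   │   │   │
│ │ └─┐ ├─┴─╴ └─╴ └─┐ │
│↓│   │ │           │ │
│ └─┐ │ └─┬─────────┤ │
│↳ ↓│ │   │         │ │
│ ╷ │ └─┐ ╵ ┌─────┐ ╵ │
│ │↓│   │   │↱ ↓  │   │
│ │ └─┐ ├───┘ ╷ ╷ ├─╴ │
│ │↳ ↓│ │↱ → ↑│↓│ │   │
│ └─┐ └─┤ ┌───┤ │ │ ┌─┤
│   │↳ ↓│↑│↓ ↰│↓│ │ │P│
├─╴ ├─┐ ╵ │ ╷ ╵ │ │ ╵ │
│   │ │↳ ↑│↓│↑ ↲│ │  ↑│
│ ╶─┘ └───┤ └───┴─┴─╴ │
│         │↳ → → → → ↑│
└─────────┴───────────┘

Path to Q:

┌───┬─────┬───────────┐
│A  │     │           │
│ ╷ │ ╶─┐ │ ╶─┬───┐ ╶─┤
│↓│ │   │ │   │   │   │
│ │ └─┐ ├─┴─╴ └─╴ └─┐ │
│↓│   │ │           │ │
│ └─┐ │ └─┬─────────┤ │
│↳ ↓│ │   │         │ │
│ ╷ │ └─┐ ╵ ┌─────┐ ╵ │
│ │Q│   │   │     │   │
│ │ └─┐ ├───┘ ╷ ╷ ├─╴ │
│ │   │ │     │ │ │   │
│ └─┐ └─┤ ┌───┤ │ │ ┌─┤
│   │   │ │   │ │ │ │ │
├─╴ ├─┐ ╵ │ ╷ ╵ │ │ ╵ │
│   │ │   │ │   │ │   │
│ ╶─┘ └───┤ └───┴─┴─╴ │
│         │           │
└─────────┴───────────┘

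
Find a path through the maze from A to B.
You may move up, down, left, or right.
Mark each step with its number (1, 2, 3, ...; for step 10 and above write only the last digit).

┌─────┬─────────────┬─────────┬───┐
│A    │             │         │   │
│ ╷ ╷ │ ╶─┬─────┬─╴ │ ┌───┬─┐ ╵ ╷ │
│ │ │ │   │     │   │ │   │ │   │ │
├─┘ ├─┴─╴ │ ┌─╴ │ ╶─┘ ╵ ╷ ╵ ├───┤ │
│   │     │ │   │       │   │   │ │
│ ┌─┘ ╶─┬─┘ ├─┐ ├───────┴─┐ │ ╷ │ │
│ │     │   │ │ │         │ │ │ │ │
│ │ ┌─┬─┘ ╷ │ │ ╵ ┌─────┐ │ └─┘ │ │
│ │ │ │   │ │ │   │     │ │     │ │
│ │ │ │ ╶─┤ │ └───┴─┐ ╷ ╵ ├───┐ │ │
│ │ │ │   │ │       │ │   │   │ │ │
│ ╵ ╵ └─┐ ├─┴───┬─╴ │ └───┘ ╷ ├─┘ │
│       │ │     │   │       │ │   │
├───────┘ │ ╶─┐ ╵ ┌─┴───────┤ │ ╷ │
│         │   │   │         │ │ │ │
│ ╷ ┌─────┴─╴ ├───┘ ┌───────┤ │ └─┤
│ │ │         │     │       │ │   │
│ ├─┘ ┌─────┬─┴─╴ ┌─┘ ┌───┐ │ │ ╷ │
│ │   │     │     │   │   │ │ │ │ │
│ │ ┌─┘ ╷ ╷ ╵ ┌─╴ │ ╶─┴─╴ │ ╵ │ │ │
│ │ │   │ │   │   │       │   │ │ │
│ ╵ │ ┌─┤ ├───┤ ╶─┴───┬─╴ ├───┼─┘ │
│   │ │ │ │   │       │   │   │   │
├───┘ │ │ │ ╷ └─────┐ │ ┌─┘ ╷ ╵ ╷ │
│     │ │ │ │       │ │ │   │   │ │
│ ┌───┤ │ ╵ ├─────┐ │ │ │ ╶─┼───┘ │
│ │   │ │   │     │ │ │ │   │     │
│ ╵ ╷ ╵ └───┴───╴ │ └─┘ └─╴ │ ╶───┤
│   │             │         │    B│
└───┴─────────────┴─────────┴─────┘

Finding the shortest path through the maze:
Path length: 60 steps
Directions: right → down → down → left → down → down → down → down → right → up → up → up → right → up → right → right → up → left → up → right → right → right → right → right → right → down → left → down → right → right → up → up → right → right → right → right → down → right → up → right → down → down → down → down → down → down → left → down → down → right → down → down → down → down → down → left → left → down → right → right

Solution:

┌─────┬─────────────┬─────────┬───┐
│A 1  │9 0 1 2 3 4 5│2 3 4 5 6│9 0│
│ ╷ ╷ │ ╶─┬─────┬─╴ │ ┌───┬─┐ ╵ ╷ │
│ │2│ │8 7│     │7 6│1│   │ │7 8│1│
├─┘ ├─┴─╴ │ ┌─╴ │ ╶─┘ ╵ ╷ ╵ ├───┤ │
│4 3│4 5 6│ │   │8 9 0  │   │   │2│
│ ┌─┘ ╶─┬─┘ ├─┐ ├───────┴─┐ │ ╷ │ │
│5│2 3  │   │ │ │         │ │ │ │3│
│ │ ┌─┬─┘ ╷ │ │ ╵ ┌─────┐ │ └─┘ │ │
│6│1│ │   │ │ │   │     │ │     │4│
│ │ │ │ ╶─┤ │ └───┴─┐ ╷ ╵ ├───┐ │ │
│7│0│ │   │ │       │ │   │   │ │5│
│ ╵ ╵ └─┐ ├─┴───┬─╴ │ └───┘ ╷ ├─┘ │
│8 9    │ │     │   │       │ │7 6│
├───────┘ │ ╶─┐ ╵ ┌─┴───────┤ │ ╷ │
│         │   │   │         │ │8│ │
│ ╷ ┌─────┴─╴ ├───┘ ┌───────┤ │ └─┤
│ │ │         │     │       │ │9 0│
│ ├─┘ ┌─────┬─┴─╴ ┌─┘ ┌───┐ │ │ ╷ │
│ │   │     │     │   │   │ │ │ │1│
│ │ ┌─┘ ╷ ╷ ╵ ┌─╴ │ ╶─┴─╴ │ ╵ │ │ │
│ │ │   │ │   │   │       │   │ │2│
│ ╵ │ ┌─┤ ├───┤ ╶─┴───┬─╴ ├───┼─┘ │
│   │ │ │ │   │       │   │   │  3│
├───┘ │ │ │ ╷ └─────┐ │ ┌─┘ ╷ ╵ ╷ │
│     │ │ │ │       │ │ │   │   │4│
│ ┌───┤ │ ╵ ├─────┐ │ │ │ ╶─┼───┘ │
│ │   │ │   │     │ │ │ │   │7 6 5│
│ ╵ ╷ ╵ └───┴───╴ │ └─┘ └─╴ │ ╶───┤
│   │             │         │8 9 B│
└───┴─────────────┴─────────┴─────┘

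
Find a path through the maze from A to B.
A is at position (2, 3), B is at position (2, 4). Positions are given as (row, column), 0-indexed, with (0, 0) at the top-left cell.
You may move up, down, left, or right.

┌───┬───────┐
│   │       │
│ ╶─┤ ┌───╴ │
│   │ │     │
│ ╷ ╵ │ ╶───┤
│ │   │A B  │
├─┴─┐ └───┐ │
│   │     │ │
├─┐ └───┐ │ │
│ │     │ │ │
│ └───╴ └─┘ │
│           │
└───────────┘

Finding the shortest path from (2, 3) to (2, 4):
Path length: 1 steps
Directions: right

Solution:

┌───┬───────┐
│   │       │
│ ╶─┤ ┌───╴ │
│   │ │     │
│ ╷ ╵ │ ╶───┤
│ │   │A B  │
├─┴─┐ └───┐ │
│   │     │ │
├─┐ └───┐ │ │
│ │     │ │ │
│ └───╴ └─┘ │
│           │
└───────────┘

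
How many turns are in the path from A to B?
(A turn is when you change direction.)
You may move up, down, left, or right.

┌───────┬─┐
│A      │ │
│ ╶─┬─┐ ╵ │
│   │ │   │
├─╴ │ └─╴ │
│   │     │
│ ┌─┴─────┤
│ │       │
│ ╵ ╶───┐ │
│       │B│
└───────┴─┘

Directions: down, right, down, left, down, down, right, up, right, right, right, down
Number of turns: 8

Solution:

┌───────┬─┐
│A      │ │
│ ╶─┬─┐ ╵ │
│↳ ↓│ │   │
├─╴ │ └─╴ │
│↓ ↲│     │
│ ┌─┴─────┤
│↓│↱ → → ↓│
│ ╵ ╶───┐ │
│↳ ↑    │B│
└───────┴─┘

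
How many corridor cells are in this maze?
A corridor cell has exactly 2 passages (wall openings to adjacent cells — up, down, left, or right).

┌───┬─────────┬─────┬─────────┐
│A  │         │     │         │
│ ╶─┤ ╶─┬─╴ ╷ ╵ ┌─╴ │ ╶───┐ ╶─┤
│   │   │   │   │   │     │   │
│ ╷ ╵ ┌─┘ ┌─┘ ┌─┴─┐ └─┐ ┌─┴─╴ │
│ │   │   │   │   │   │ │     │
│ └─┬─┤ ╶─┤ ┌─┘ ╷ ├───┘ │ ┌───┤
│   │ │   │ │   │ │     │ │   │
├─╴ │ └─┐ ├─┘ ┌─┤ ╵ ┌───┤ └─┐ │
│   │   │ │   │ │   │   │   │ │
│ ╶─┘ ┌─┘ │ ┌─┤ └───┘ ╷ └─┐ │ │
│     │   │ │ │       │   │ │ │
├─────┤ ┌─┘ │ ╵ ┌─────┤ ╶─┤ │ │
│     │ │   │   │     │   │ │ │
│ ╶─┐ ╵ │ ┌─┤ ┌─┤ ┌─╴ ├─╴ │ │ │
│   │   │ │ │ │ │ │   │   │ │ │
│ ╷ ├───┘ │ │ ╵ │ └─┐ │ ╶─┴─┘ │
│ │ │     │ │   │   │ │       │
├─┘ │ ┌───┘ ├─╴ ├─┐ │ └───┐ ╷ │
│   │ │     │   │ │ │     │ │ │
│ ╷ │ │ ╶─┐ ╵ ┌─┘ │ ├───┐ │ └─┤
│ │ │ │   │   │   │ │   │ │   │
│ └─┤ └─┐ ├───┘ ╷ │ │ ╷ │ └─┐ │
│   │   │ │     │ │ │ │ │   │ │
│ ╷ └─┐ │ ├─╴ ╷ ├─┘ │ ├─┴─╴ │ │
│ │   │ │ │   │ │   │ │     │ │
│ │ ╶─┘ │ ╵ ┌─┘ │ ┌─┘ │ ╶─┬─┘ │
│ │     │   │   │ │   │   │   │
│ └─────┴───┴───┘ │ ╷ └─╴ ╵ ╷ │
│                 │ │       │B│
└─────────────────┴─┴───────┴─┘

Counting cells with exactly 2 passages:
Total corridor cells: 171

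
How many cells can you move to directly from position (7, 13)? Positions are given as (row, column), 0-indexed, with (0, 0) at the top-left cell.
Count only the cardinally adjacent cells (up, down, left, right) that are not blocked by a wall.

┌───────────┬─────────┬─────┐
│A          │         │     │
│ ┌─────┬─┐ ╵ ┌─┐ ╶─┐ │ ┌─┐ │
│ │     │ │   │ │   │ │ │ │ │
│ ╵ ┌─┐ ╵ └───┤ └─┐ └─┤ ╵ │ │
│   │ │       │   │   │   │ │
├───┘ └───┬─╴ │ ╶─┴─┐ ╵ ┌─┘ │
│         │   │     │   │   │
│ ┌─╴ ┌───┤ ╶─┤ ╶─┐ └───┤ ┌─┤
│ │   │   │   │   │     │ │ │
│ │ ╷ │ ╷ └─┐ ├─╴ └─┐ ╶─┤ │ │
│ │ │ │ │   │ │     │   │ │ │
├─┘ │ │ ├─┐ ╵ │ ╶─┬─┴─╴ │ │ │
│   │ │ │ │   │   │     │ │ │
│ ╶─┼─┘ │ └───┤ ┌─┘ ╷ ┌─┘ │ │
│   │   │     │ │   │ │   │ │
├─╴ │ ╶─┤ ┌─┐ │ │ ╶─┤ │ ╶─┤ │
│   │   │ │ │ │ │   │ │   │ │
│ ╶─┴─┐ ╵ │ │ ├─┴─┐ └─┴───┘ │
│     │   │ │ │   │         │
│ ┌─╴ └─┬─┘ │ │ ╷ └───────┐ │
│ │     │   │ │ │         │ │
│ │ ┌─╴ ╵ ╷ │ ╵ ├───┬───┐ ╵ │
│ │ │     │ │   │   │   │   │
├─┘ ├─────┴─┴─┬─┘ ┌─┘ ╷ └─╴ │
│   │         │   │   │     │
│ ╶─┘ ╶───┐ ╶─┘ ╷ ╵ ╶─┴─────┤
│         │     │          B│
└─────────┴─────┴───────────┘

Checking passable neighbors of (7, 13):
Neighbors: (6, 13), (8, 13)
Count: 2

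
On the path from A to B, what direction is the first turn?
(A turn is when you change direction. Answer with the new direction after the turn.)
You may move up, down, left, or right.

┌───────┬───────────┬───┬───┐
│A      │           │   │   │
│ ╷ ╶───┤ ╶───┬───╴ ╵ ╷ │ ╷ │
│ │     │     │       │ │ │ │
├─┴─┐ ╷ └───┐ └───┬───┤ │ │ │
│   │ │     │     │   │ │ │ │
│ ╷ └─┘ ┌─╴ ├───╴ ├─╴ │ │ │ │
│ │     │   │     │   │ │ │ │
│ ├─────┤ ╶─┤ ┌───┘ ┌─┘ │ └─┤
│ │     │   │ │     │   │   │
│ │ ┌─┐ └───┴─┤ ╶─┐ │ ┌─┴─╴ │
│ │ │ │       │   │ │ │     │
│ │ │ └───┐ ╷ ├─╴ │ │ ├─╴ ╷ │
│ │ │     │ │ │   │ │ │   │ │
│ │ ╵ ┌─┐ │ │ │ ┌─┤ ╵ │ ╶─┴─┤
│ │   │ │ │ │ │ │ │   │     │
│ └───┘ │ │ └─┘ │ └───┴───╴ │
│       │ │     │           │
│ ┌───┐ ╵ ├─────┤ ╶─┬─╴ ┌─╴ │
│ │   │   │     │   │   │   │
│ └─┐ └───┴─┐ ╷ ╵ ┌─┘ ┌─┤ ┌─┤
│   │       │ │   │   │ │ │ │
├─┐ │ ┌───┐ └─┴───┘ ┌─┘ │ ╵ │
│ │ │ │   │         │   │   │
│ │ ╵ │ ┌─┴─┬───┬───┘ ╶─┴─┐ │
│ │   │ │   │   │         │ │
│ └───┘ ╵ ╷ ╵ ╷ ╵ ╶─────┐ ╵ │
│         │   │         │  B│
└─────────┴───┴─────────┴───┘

Directions: right, down, right, right, down, down, left, left, up, left, down, down, down, down, down, down, down, down, right, down, down, right, up, up, right, right, right, down, right, right, right, right, up, right, up, right, up, right, right, down, left, down, down, right, down, down
First turn direction: down

Solution:

┌───────┬───────────┬───┬───┐
│A ↓    │           │   │   │
│ ╷ ╶───┤ ╶───┬───╴ ╵ ╷ │ ╷ │
│ │↳ → ↓│     │       │ │ │ │
├─┴─┐ ╷ └───┐ └───┬───┤ │ │ │
│↓ ↰│ │↓    │     │   │ │ │ │
│ ╷ └─┘ ┌─╴ ├───╴ ├─╴ │ │ │ │
│↓│↑ ← ↲│   │     │   │ │ │ │
│ ├─────┤ ╶─┤ ┌───┘ ┌─┘ │ └─┤
│↓│     │   │ │     │   │   │
│ │ ┌─┐ └───┴─┤ ╶─┐ │ ┌─┴─╴ │
│↓│ │ │       │   │ │ │     │
│ │ │ └───┐ ╷ ├─╴ │ │ ├─╴ ╷ │
│↓│ │     │ │ │   │ │ │   │ │
│ │ ╵ ┌─┐ │ │ │ ┌─┤ ╵ │ ╶─┴─┤
│↓│   │ │ │ │ │ │ │   │     │
│ └───┘ │ │ └─┘ │ └───┴───╴ │
│↓      │ │     │      ↱ → ↓│
│ ┌───┐ ╵ ├─────┤ ╶─┬─╴ ┌─╴ │
│↓│   │   │     │   │↱ ↑│↓ ↲│
│ └─┐ └───┴─┐ ╷ ╵ ┌─┘ ┌─┤ ┌─┤
│↳ ↓│↱ → → ↓│ │   │↱ ↑│ │↓│ │
├─┐ │ ┌───┐ └─┴───┘ ┌─┘ │ ╵ │
│ │↓│↑│   │↳ → → → ↑│   │↳ ↓│
│ │ ╵ │ ┌─┴─┬───┬───┘ ╶─┴─┐ │
│ │↳ ↑│ │   │   │         │↓│
│ └───┘ ╵ ╷ ╵ ╷ ╵ ╶─────┐ ╵ │
│         │   │         │  B│
└─────────┴───┴─────────┴───┘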